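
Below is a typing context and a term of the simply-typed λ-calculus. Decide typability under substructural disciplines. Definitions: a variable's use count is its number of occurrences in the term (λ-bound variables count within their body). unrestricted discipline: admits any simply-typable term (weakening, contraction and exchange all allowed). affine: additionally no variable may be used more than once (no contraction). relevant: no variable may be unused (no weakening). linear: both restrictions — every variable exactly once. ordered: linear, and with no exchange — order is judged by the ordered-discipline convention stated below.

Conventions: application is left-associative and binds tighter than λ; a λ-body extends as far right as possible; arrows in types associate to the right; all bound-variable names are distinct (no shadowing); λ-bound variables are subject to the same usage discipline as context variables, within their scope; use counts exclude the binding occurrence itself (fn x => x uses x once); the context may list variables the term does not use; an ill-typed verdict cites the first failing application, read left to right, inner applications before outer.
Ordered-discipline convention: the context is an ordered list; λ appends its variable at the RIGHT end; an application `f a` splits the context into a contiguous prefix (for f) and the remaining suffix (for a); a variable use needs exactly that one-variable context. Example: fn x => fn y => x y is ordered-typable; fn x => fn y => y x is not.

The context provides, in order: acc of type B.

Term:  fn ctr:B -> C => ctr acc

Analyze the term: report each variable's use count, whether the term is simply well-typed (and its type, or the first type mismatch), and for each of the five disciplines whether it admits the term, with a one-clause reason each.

counts: acc ×1; ctr (bound) ×1
use order (left to right): ctr, acc
typing: well-typed at (B -> C) -> C
ordered: ✗, needs exchange: uses follow ctr, acc
linear: ✓, single use per variable (acc, ctr)
affine: ✓, acc, ctr: no repeats, contraction unneeded
relevant: ✓, at least one use each (acc, ctr)
unrestricted: ✓, typability at (B -> C) -> C is all that's needed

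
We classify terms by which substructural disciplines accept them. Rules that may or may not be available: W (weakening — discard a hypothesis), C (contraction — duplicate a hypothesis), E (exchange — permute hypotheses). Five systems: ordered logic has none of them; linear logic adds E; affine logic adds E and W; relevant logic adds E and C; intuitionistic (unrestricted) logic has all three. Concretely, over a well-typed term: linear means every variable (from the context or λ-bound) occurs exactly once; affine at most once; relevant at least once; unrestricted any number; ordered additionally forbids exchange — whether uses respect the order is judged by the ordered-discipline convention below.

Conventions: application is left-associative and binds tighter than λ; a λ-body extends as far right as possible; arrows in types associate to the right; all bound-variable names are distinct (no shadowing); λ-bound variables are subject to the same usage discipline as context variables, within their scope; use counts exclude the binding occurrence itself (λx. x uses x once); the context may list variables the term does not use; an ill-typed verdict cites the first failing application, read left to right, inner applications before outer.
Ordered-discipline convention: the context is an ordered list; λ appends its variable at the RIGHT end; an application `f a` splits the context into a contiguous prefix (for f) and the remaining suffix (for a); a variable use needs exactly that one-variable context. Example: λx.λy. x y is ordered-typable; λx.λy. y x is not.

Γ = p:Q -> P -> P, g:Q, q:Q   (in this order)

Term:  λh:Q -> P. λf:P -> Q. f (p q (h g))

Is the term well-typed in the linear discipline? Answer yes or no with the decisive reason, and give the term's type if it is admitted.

yes — p, g, q, h, f: one use apiece; term : (Q -> P) -> (P -> Q) -> Q
variable uses: p ×1; g ×1; q ×1; h [bound] ×1; f [bound] ×1
order of uses: f, p, q, h, g
typing: ✓ — (Q -> P) -> (P -> Q) -> Q
across the five disciplines: ordered ✗ · linear ✓ · affine ✓ · relevant ✓ · unrestricted ✓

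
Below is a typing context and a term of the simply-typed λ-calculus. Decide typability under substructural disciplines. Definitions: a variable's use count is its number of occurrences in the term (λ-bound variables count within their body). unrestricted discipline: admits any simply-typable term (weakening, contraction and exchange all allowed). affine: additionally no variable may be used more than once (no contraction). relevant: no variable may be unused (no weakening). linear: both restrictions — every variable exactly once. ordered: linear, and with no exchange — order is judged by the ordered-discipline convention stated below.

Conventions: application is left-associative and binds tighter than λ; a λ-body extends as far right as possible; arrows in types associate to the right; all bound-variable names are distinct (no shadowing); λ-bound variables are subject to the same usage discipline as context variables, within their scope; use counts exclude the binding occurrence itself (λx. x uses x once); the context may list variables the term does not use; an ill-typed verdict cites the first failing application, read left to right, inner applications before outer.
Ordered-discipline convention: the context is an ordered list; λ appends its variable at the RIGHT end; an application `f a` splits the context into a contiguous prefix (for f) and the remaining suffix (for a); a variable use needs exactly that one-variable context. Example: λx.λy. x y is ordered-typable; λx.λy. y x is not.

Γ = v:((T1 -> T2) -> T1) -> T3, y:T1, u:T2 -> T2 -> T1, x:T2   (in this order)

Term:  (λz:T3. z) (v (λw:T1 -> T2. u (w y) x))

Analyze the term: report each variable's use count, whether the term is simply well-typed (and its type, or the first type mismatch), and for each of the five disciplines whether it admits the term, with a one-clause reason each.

use counts: v=1, y=1, u=1, x=1, z (bound)=1, w (bound)=1
use order (left to right): z, v, u, w, y, x
typing: the term checks, with type T3
ordered ✗ (no contiguous prefix/suffix split fits z, v, u, w, y, x)
linear ✓ (single use per variable (v, y, u, x, z, w))
affine ✓ (none of v, y, u, x, z, w used more than once)
relevant ✓ (v, y, u, x, z, w: all used, weakening unneeded)
unrestricted ✓ (well-typed at T3; no restrictions here)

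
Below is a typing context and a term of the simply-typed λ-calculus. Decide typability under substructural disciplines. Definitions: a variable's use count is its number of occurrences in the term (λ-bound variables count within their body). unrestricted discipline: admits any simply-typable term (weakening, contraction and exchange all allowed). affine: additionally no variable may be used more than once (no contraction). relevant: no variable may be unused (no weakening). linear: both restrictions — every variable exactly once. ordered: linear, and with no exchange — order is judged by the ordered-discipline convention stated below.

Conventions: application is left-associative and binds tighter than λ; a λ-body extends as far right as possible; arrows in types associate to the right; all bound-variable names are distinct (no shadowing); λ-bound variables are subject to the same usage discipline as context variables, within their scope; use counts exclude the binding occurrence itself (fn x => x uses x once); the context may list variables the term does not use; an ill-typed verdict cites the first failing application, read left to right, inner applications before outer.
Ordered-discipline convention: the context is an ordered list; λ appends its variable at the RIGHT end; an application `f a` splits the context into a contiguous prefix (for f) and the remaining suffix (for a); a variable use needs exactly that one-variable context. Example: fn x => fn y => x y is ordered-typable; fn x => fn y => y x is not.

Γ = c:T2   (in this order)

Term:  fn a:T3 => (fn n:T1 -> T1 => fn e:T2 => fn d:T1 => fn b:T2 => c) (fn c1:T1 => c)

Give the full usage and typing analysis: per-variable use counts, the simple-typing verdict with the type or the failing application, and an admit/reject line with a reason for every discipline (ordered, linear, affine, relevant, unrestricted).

counts: c ×2; a (λ-bound) ×0; n (λ-bound) ×0; e (λ-bound) ×0; d (λ-bound) ×0; b (λ-bound) ×0; c1 (λ-bound) ×0
use order (left to right): c, c
typing: ill-typed: argument of type T1 -> T2 where T1 -> T1 is required
ordered: ✗, fails simple typing
linear: ✗, a type mismatch blocks all five
affine: ✗, the type mismatch rejects it
relevant: ✗, not simply typable
unrestricted: ✗, fails simple typing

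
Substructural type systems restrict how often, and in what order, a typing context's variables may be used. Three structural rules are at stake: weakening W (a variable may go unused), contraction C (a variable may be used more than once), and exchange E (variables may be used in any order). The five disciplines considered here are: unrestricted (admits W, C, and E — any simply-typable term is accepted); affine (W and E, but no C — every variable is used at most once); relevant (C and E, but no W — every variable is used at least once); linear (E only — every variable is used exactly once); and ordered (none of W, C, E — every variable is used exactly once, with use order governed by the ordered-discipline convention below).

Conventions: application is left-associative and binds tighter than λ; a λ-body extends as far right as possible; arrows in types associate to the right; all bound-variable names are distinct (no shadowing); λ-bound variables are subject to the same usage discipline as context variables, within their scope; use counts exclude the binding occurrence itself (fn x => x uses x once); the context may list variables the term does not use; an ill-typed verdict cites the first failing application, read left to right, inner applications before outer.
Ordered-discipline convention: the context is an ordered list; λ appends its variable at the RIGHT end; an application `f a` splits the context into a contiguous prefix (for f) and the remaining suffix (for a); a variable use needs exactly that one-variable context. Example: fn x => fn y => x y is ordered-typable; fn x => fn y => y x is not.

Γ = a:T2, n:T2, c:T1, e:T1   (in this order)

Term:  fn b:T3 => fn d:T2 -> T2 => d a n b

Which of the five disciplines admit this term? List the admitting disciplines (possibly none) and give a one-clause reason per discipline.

accepted by: none
variable uses: a=1, n=1, c=0, e=0, b (λ-bound)=1, d (λ-bound)=1
order of uses: d, a, n, b
typing: ill-typed: applying a non-function (T2)
ordered ✗ (a type mismatch blocks all five)
linear ✗ (the type mismatch rejects it)
affine ✗ (not simply typable)
relevant ✗ (fails simple typing)
unrestricted ✗ (a type mismatch blocks all five)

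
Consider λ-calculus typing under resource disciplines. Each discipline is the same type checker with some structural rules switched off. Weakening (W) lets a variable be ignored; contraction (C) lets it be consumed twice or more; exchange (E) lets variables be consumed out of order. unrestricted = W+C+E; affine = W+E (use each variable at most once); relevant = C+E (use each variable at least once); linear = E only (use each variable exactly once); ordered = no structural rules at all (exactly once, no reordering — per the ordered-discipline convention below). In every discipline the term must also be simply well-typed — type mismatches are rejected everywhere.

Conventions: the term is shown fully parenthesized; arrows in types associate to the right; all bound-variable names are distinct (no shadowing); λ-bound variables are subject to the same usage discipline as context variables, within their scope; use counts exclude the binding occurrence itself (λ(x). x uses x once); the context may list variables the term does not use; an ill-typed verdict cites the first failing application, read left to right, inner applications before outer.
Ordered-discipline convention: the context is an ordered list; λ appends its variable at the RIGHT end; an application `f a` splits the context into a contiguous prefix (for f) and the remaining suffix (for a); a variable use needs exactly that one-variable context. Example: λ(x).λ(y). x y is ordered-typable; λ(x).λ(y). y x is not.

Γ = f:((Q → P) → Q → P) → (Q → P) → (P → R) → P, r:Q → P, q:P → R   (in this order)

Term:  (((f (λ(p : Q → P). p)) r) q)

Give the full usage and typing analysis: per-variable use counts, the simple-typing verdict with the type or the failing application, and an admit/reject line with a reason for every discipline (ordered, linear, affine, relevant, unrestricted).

usage: f: 1×; r: 1×; q: 1×; p (bound): 1×
uses in reading order: f, p, r, q
typing: ✓ — P
ordered: ✓ — one use each (f, r, q, p); ordered split holds
linear: ✓ — f, r, q, p: one use apiece
affine: ✓ — no duplicate uses among f, r, q, p
relevant: ✓ — at least one use each (f, r, q, p)
unrestricted: ✓ — typability at P is all that's needed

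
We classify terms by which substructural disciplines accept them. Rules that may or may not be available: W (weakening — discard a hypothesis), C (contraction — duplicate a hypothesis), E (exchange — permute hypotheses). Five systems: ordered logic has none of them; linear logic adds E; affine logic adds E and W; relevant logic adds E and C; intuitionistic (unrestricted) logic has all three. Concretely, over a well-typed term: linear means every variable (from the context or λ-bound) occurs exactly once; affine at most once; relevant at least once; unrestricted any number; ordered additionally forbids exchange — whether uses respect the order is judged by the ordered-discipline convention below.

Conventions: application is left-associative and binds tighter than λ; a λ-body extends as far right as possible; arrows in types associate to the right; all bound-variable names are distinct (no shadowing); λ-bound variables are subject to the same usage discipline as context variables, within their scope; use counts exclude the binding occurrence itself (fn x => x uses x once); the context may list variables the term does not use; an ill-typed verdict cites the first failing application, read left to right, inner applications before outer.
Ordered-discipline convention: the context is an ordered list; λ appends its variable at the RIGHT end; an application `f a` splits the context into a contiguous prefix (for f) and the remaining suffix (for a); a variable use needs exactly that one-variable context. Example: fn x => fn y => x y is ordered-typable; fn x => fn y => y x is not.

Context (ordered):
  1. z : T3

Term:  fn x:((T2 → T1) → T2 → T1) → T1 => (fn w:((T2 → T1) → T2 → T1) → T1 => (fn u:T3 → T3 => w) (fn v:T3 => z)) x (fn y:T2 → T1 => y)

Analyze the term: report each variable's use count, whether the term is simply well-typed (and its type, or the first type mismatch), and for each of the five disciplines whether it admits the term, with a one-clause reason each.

variable uses: z: 1×; x (λ-bound): 1×; w (λ-bound): 1×; u (λ-bound): 0×; v (λ-bound): 0×; y (λ-bound): 1×
uses in reading order: w, z, x, y
typing: well-typed at (((T2 → T1) → T2 → T1) → T1) → T1
ordered: ✗ — u, v never used (weakening)
linear: ✗ — u, v never used (weakening)
affine: ✓ — none of z, x, w, u, v, y used more than once
relevant: ✗ — u, v never used (weakening)
unrestricted: ✓ — simply typable at (((T2 → T1) → T2 → T1) → T1) → T1; W, C, E all held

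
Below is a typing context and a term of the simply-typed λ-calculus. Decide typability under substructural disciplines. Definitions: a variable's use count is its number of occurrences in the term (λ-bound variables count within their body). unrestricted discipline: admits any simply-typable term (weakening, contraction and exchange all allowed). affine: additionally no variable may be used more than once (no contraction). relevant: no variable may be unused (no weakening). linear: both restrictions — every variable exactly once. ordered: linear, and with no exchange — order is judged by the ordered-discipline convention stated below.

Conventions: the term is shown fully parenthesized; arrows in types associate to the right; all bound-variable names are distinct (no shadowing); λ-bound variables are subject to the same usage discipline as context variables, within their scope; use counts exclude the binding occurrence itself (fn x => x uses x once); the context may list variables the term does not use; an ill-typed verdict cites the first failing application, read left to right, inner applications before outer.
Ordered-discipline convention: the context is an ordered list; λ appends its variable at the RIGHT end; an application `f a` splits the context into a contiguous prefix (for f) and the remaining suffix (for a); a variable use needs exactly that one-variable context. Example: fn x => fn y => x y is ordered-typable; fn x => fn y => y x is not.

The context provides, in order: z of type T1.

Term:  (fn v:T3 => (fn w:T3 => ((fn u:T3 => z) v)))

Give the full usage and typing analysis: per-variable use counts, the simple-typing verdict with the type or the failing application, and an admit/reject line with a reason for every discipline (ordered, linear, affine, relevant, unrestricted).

use counts: z=1; v (bound)=1; w (bound)=0; u (bound)=0
uses in reading order: z, v
typing: ✓ — T3 → T3 → T1
ordered ✗ (needs weakening: w, u unused)
linear ✗ (needs weakening: w, u unused)
affine ✓ (at most one use each (z, v, w, u))
relevant ✗ (needs weakening: w, u unused)
unrestricted ✓ (type-checks (T3 → T3 → T1) and nothing is barred)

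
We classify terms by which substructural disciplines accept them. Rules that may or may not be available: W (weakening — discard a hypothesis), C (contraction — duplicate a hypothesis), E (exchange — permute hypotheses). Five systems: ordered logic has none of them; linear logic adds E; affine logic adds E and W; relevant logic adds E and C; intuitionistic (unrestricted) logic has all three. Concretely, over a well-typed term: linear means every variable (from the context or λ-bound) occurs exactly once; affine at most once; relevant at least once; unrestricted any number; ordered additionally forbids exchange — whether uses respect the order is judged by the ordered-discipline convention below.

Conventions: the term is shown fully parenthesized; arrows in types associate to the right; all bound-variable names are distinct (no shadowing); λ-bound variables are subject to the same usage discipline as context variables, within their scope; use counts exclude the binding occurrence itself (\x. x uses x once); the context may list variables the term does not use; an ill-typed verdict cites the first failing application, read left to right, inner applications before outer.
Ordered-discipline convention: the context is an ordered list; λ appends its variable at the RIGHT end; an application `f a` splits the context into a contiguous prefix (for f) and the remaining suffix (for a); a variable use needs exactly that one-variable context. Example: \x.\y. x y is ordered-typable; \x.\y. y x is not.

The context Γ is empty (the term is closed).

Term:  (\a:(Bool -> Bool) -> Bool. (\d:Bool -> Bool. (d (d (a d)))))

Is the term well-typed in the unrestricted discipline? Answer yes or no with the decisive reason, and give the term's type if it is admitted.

yes — simply typable at ((Bool -> Bool) -> Bool) -> (Bool -> Bool) -> Bool; W, C, E all held; term : ((Bool -> Bool) -> Bool) -> (Bool -> Bool) -> Bool
variable uses: a (bound)=1, d (bound)=3
order of uses: d, d, a, d
typing: well-typed at ((Bool -> Bool) -> Bool) -> (Bool -> Bool) -> Bool
summary: ordered ✗; linear ✗; affine ✗; relevant ✓; unrestricted ✓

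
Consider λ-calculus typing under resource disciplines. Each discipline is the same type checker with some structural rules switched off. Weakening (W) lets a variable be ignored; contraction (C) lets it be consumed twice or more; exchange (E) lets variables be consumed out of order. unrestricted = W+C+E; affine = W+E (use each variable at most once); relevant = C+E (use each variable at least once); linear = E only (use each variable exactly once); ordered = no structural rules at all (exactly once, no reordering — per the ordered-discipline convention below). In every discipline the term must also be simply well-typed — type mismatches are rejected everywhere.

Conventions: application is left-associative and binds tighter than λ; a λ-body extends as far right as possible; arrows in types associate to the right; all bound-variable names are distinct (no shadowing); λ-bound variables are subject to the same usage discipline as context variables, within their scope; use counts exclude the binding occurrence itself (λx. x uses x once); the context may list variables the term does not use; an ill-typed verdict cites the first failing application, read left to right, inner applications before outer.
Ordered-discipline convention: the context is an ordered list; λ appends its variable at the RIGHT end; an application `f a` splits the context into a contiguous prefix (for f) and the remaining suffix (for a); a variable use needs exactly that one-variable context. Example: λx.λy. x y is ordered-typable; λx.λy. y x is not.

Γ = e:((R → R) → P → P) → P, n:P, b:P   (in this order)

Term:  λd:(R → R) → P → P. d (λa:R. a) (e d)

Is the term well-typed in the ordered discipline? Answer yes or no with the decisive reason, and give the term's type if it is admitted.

no — d ×2 used more than once (contraction); n, b never used (weakening)
usage: e: 1×; n: 0×; b: 0×; d (λ-bound): 2×; a (λ-bound): 1×
order of uses: d, a, e, d
typing: ✓ — ((R → R) → P → P) → P
all disciplines: ordered ✗ | linear ✗ | affine ✗ | relevant ✗ | unrestricted ✓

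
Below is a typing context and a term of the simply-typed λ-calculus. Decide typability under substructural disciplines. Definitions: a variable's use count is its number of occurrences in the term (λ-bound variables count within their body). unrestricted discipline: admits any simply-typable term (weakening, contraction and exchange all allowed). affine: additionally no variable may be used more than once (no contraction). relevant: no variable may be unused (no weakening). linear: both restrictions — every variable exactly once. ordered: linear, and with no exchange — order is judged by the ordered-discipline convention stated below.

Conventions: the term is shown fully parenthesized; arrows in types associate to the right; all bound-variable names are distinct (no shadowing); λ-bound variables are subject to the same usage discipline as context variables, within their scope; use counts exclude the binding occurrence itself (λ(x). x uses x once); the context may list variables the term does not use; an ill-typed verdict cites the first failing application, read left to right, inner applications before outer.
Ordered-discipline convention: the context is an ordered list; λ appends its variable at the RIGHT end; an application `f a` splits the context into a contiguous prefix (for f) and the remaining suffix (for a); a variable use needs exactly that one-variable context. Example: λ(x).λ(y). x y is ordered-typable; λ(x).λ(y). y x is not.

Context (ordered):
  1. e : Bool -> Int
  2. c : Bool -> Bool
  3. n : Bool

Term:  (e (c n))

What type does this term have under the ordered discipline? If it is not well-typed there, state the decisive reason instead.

term : Int
counts: e=1; c=1; n=1
use order (left to right): e, c, n
typing: ✓ — Int
all disciplines: ordered ✓; linear ✓; affine ✓; relevant ✓; unrestricted ✓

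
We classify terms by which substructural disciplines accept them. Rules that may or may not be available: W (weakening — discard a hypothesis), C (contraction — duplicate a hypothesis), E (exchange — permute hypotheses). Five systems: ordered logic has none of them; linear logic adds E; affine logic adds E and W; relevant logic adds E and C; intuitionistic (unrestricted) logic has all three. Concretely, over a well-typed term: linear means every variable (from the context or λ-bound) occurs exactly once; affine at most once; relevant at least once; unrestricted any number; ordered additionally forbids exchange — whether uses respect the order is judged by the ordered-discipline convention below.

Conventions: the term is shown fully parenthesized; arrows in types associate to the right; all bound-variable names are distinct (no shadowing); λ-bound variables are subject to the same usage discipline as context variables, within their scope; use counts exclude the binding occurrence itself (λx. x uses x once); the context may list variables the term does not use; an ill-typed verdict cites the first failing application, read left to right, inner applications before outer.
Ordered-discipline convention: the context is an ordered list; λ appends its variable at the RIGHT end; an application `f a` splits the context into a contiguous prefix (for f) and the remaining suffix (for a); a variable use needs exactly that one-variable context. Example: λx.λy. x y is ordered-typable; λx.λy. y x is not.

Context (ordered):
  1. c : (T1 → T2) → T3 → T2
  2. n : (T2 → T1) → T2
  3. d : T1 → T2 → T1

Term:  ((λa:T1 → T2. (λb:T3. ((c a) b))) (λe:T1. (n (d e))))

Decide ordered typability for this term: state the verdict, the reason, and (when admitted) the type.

yes — single-use (c, n, d, a, b, e), ordered derivation ok; term : T3 → T2
use counts: c ×1, n ×1, d ×1, a (λ-bound) ×1, b (λ-bound) ×1, e (λ-bound) ×1
uses in reading order: c, a, b, n, d, e
typing: well-typed at T3 → T2
across the five disciplines: ordered ✓, linear ✓, affine ✓, relevant ✓, unrestricted ✓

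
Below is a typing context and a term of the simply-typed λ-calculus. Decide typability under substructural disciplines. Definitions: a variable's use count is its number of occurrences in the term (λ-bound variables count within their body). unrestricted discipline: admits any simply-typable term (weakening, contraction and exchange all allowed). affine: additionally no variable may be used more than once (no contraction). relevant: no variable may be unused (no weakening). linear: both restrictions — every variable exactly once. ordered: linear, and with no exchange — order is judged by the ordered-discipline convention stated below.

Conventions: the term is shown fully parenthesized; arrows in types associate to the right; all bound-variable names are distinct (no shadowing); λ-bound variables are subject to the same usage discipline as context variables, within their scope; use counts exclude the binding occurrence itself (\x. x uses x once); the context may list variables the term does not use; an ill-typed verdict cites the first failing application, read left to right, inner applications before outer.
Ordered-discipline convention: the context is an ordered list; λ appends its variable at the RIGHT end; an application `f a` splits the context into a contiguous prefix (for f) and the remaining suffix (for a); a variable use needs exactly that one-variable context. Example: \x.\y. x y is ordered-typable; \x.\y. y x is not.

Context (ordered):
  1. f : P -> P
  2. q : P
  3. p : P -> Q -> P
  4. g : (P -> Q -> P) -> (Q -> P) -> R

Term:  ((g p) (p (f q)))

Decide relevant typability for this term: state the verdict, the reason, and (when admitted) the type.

yes — every one of f, q, p, g appears; term : R
variable uses: f: 1; q: 1; p: 2; g: 1
uses in reading order: g, p, p, f, q
typing: ✓ — R
across the five disciplines: ordered ✗, linear ✗, affine ✗, relevant ✓, unrestricted ✓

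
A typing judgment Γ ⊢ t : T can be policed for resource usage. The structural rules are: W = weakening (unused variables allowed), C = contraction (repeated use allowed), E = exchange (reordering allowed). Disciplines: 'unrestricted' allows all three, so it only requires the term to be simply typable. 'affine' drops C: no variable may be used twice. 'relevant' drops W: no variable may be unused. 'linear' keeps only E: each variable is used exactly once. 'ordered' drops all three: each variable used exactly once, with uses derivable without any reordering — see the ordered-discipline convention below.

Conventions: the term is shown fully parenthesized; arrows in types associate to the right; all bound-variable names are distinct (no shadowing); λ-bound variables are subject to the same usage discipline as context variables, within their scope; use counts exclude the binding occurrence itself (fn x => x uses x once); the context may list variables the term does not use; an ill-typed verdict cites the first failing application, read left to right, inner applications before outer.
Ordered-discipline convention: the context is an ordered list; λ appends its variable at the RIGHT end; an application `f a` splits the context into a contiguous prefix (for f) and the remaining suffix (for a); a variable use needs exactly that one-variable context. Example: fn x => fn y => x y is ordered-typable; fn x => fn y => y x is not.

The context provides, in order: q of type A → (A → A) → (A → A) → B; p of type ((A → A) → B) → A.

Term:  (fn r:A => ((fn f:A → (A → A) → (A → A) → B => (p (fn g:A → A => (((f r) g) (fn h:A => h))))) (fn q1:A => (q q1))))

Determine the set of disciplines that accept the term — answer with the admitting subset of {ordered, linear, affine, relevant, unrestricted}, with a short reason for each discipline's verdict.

admitting disciplines: linear, affine, relevant, unrestricted
use counts: q: 1×, p: 1×, r [bound]: 1×, f [bound]: 1×, g [bound]: 1×, h [bound]: 1×, q1 [bound]: 1×
left-to-right use order: p, f, r, g, h, q, q1
typing: well-typed — term : A → A
ordered ✗ (use order p, f, r, g, h, q, q1 needs exchange)
linear ✓ (exactly-once usage across q, p, r, f, g, h, q1)
affine ✓ (q, p, r, f, g, h, q1: no repeats, contraction unneeded)
relevant ✓ (every one of q, p, r, f, g, h, q1 appears)
unrestricted ✓ (typability at A → A is all that's needed)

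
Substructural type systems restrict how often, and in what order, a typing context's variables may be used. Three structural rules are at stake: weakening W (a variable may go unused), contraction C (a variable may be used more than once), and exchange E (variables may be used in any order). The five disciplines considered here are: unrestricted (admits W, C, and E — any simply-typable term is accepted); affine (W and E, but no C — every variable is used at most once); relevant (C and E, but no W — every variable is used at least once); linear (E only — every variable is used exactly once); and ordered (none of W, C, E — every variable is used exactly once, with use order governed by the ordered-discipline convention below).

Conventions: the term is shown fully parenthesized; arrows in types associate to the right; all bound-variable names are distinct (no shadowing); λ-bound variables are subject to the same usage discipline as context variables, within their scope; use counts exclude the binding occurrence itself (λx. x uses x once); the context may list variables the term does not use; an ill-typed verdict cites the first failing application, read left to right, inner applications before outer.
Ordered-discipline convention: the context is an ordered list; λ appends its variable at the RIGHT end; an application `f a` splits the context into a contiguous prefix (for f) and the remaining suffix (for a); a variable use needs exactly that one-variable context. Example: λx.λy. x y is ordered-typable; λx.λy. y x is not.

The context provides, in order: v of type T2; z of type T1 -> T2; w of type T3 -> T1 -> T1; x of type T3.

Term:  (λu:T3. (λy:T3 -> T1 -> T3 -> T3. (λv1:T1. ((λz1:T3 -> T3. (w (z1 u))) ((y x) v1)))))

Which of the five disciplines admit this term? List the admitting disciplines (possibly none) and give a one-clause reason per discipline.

admitted in: affine, unrestricted
variable uses: v=0; z=0; w=1; x=1; u (bound)=1; y (bound)=1; v1 (bound)=1; z1 (bound)=1
order of uses: w, z1, u, y, x, v1
typing: well-typed — term : T3 -> (T3 -> T1 -> T3 -> T3) -> T1 -> T1 -> T1
ordered: ✗ — needs weakening: v, z unused
linear: ✗ — needs weakening: v, z unused
affine: ✓ — none of v, z, w, x, u, y, v1, z1 used more than once
relevant: ✗ — needs weakening: v, z unused
unrestricted: ✓ — simply typable at T3 -> (T3 -> T1 -> T3 -> T3) -> T1 -> T1 -> T1; W, C, E all held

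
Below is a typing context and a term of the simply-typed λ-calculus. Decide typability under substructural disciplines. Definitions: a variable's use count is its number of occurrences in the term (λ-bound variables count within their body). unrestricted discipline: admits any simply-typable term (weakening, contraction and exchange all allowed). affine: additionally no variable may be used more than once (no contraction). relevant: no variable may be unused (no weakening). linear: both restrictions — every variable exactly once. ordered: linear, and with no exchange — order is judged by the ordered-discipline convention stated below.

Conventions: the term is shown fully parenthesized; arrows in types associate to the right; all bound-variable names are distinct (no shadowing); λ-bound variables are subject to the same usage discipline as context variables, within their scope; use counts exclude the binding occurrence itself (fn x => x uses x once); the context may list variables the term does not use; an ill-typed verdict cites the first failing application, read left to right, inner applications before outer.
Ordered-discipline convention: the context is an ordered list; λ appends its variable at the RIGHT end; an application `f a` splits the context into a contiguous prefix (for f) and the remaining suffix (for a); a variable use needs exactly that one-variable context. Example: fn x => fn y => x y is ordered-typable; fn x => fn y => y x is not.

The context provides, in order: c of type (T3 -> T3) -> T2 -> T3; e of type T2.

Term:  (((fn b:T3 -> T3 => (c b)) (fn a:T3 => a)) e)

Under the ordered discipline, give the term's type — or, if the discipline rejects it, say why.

term : T3
use counts: c: 1×, e: 1×, b [bound]: 1×, a [bound]: 1×
use order (left to right): c, b, a, e
typing: ✓ — T3
all disciplines: ordered ✓ | linear ✓ | affine ✓ | relevant ✓ | unrestricted ✓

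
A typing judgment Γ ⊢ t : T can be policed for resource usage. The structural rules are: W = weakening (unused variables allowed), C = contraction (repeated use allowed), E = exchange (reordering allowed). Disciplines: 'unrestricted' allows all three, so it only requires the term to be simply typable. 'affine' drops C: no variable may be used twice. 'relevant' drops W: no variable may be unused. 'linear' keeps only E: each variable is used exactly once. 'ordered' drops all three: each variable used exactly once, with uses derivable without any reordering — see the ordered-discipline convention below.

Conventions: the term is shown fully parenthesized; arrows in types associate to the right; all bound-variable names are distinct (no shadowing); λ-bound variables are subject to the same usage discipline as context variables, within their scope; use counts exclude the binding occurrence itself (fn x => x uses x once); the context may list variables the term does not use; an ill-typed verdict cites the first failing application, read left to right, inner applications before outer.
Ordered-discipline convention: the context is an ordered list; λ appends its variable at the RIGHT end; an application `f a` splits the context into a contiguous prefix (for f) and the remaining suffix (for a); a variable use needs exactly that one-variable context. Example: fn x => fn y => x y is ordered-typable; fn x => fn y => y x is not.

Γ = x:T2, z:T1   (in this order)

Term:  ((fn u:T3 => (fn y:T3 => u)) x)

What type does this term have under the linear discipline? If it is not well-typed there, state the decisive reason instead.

not well-typed under linear — fails simple typing
usage: x ×1; z ×0; u [bound] ×1; y [bound] ×0
uses in reading order: u, x
typing: ill-typed: an argument T2 mismatches the expected T3
all disciplines: ordered ✗, linear ✗, affine ✗, relevant ✗, unrestricted ✗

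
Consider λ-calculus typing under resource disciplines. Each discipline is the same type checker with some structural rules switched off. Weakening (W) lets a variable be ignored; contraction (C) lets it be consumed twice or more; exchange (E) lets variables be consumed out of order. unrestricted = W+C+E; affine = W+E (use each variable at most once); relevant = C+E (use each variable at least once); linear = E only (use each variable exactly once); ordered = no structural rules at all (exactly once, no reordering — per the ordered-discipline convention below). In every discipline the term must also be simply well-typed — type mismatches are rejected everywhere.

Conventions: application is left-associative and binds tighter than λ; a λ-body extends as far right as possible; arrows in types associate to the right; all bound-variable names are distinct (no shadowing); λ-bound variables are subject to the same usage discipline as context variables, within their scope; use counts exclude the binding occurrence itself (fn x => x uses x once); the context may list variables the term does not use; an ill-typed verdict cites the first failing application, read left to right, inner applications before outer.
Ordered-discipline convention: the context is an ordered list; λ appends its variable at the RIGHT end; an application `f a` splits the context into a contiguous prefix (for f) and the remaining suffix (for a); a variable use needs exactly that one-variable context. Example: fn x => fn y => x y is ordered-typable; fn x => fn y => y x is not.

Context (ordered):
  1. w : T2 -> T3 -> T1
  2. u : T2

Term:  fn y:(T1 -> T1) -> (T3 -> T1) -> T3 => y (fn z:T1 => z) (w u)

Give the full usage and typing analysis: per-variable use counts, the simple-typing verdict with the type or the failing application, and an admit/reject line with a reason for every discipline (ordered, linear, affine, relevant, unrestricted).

usage: w=1, u=1, y (λ-bound)=1, z (λ-bound)=1
left-to-right use order: y, z, w, u
typing: the term checks, with type ((T1 -> T1) -> (T3 -> T1) -> T3) -> T3
ordered ✗ (use order y, z, w, u needs exchange)
linear ✓ (each of w, u, y, z used exactly once)
affine ✓ (w, u, y, z: no repeats, contraction unneeded)
relevant ✓ (every one of w, u, y, z appears)
unrestricted ✓ (well-typed at ((T1 -> T1) -> (T3 -> T1) -> T3) -> T3; no restrictions here)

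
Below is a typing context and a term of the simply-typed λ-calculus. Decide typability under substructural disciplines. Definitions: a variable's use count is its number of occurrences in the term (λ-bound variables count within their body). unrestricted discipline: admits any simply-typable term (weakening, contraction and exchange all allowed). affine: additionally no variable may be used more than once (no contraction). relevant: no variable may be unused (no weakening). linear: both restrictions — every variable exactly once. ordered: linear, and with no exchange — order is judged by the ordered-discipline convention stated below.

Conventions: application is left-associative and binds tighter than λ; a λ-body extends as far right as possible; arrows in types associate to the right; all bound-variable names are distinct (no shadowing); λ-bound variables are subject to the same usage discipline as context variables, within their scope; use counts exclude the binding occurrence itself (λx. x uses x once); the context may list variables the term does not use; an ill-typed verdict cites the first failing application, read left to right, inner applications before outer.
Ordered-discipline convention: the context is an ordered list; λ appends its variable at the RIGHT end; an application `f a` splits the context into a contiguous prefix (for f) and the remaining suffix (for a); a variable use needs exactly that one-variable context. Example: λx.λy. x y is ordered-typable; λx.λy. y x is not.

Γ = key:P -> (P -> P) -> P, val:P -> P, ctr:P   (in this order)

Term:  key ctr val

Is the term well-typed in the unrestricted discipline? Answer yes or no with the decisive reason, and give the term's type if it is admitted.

yes — well-typed at P; no restrictions here; term : P
counts: key ×1; val ×1; ctr ×1
left-to-right use order: key, ctr, val
typing: well-typed — term : P
across the five disciplines: ordered ✗ · linear ✓ · affine ✓ · relevant ✓ · unrestricted ✓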